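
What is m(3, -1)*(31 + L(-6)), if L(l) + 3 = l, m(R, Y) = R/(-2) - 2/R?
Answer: -143/3 ≈ -47.667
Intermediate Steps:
m(R, Y) = -2/R - R/2 (m(R, Y) = R*(-½) - 2/R = -R/2 - 2/R = -2/R - R/2)
L(l) = -3 + l
m(3, -1)*(31 + L(-6)) = (-2/3 - ½*3)*(31 + (-3 - 6)) = (-2*⅓ - 3/2)*(31 - 9) = (-⅔ - 3/2)*22 = -13/6*22 = -143/3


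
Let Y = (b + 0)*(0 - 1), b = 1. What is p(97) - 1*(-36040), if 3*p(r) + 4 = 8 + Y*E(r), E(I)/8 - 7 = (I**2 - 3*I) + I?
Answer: 34348/3 ≈ 11449.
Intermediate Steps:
E(I) = 56 - 16*I + 8*I**2 (E(I) = 56 + 8*((I**2 - 3*I) + I) = 56 + 8*(I**2 - 2*I) = 56 + (-16*I + 8*I**2) = 56 - 16*I + 8*I**2)
Y = -1 (Y = (1 + 0)*(0 - 1) = 1*(-1) = -1)
p(r) = -52/3 - 8*r**2/3 + 16*r/3 (p(r) = -4/3 + (8 - (56 - 16*r + 8*r**2))/3 = -4/3 + (8 + (-56 - 8*r**2 + 16*r))/3 = -4/3 + (-48 - 8*r**2 + 16*r)/3 = -4/3 + (-16 - 8*r**2/3 + 16*r/3) = -52/3 - 8*r**2/3 + 16*r/3)
p(97) - 1*(-36040) = (-52/3 - 8/3*97**2 + (16/3)*97) - 1*(-36040) = (-52/3 - 8/3*9409 + 1552/3) + 36040 = (-52/3 - 75272/3 + 1552/3) + 36040 = -73772/3 + 36040 = 34348/3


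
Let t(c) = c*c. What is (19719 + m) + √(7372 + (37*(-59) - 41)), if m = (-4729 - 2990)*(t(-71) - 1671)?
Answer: -25993311 + 6*√143 ≈ -2.5993e+7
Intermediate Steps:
t(c) = c²
m = -26013030 (m = (-4729 - 2990)*((-71)² - 1671) = -7719*(5041 - 1671) = -7719*3370 = -26013030)
(19719 + m) + √(7372 + (37*(-59) - 41)) = (19719 - 26013030) + √(7372 + (37*(-59) - 41)) = -25993311 + √(7372 + (-2183 - 41)) = -25993311 + √(7372 - 2224) = -25993311 + √5148 = -25993311 + 6*√143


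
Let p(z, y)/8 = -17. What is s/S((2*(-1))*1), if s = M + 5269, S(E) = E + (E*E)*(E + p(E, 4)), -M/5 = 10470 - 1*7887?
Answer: 3823/277 ≈ 13.801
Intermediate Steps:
p(z, y) = -136 (p(z, y) = 8*(-17) = -136)
M = -12915 (M = -5*(10470 - 1*7887) = -5*(10470 - 7887) = -5*2583 = -12915)
S(E) = E + E²*(-136 + E) (S(E) = E + (E*E)*(E - 136) = E + E²*(-136 + E))
s = -7646 (s = -12915 + 5269 = -7646)
s/S((2*(-1))*1) = -7646*(-1/(2*(1 + ((2*(-1))*1)² - 136*2*(-1)))) = -7646*(-1/(2*(1 + (-2*1)² - (-272)))) = -7646*(-1/(2*(1 + (-2)² - 136*(-2)))) = -7646*(-1/(2*(1 + 4 + 272))) = -7646/((-2*277)) = -7646/(-554) = -7646*(-1/554) = 3823/277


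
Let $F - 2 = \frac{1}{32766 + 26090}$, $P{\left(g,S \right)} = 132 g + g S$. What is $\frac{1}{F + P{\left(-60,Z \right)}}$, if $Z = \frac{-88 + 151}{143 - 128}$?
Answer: $- \frac{58856}{480853519} \approx -0.0001224$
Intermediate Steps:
$Z = \frac{21}{5}$ ($Z = \frac{63}{15} = 63 \cdot \frac{1}{15} = \frac{21}{5} \approx 4.2$)
$P{\left(g,S \right)} = 132 g + S g$
$F = \frac{117713}{58856}$ ($F = 2 + \frac{1}{32766 + 26090} = 2 + \frac{1}{58856} = \frac{117713}{58856} \approx 2.0$)
$\frac{1}{F + P{\left(-60,Z \right)}} = \frac{1}{\frac{117713}{58856} - 60 \left(132 + \frac{21}{5}\right)} = \frac{1}{\frac{117713}{58856} - 8172} = \frac{1}{- \frac{480853519}{58856}} = - \frac{58856}{480853519}$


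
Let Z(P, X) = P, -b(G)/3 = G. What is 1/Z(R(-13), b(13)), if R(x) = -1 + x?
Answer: -1/14 ≈ -0.071429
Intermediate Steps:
b(G) = -3*G
1/Z(R(-13), b(13)) = 1/(-1 - 13) = 1/(-14) = -1/14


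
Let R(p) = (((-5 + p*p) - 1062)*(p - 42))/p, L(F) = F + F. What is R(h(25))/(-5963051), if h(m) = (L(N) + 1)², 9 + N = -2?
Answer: -3674866/125224071 ≈ -0.029346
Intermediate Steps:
N = -11 (N = -9 - 2 = -11)
L(F) = 2*F
h(m) = 441 (h(m) = (2*(-11) + 1)² = (-22 + 1)² = (-21)² = 441)
R(p) = (-1067 + p²)*(-42 + p)/p (R(p) = (((-5 + p²) - 1062)*(-42 + p))/p = ((-1067 + p²)*(-42 + p))/p = (-1067 + p²)*(-42 + p)/p)
R(h(25))/(-5963051) = (-1067 + 441² - 42*441 + 44814/441)/(-5963051) = (-1067 + 194481 - 18522 + 44814*(1/441))*(-1/5963051) = (-1067 + 194481 - 18522 + 2134/21)*(-1/5963051) = (3674866/21)*(-1/5963051) = -3674866/125224071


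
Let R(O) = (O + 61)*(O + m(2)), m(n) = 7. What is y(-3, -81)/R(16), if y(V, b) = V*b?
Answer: 243/1771 ≈ 0.13721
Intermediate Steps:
R(O) = (7 + O)*(61 + O) (R(O) = (O + 61)*(O + 7) = (61 + O)*(7 + O) = (7 + O)*(61 + O))
y(-3, -81)/R(16) = (-3*(-81))/(427 + 16**2 + 68*16) = 243/(427 + 256 + 1088) = 243/1771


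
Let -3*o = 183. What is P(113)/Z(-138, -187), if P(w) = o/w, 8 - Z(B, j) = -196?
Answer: -61/23052 ≈ -0.0026462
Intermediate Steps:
o = -61 (o = -⅓*183 = -61)
Z(B, j) = 204 (Z(B, j) = 8 - 1*(-196) = 8 + 196 = 204)
P(w) = -61/w
P(113)/Z(-138, -187) = -61/113/204 = -61*1/113*(1/204) = -61/113*1/204 = -61/23052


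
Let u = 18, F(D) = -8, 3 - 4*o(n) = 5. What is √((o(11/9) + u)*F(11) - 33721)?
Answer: I*√33861 ≈ 184.01*I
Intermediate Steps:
o(n) = -½ (o(n) = ¾ - ¼*5 = ¾ - 5/4 = -½)
√((o(11/9) + u)*F(11) - 33721) = √((-½ + 18)*(-8) - 33721) = √((35/2)*(-8) - 33721) = √(-140 - 33721) = √(-33861) = I*√33861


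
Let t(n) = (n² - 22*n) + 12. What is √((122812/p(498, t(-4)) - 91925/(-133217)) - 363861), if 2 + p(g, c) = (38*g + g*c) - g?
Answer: 5*I*√23428842054155408346826/1268758708 ≈ 603.21*I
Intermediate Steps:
t(n) = 12 + n² - 22*n
p(g, c) = -2 + 37*g + c*g (p(g, c) = -2 + ((38*g + g*c) - g) = -2 + ((38*g + c*g) - g) = -2 + (37*g + c*g) = -2 + 37*g + c*g)
√((122812/p(498, t(-4)) - 91925/(-133217)) - 363861) = √((122812/(-2 + 37*498 + (12 + (-4)² - 22*(-4))*498) - 91925/(-133217)) - 363861) = √((122812/(-2 + 18426 + (12 + 16 + 88)*498) - 91925*(-1/133217)) - 363861) = √((122812/(-2 + 18426 + 116*498) + 91925/133217) - 363861) = √((122812/(-2 + 18426 + 57768) + 91925/133217) - 363861) = √((122812/76192 + 91925/133217) - 363861) = √((122812*(1/76192) + 91925/133217) - 363861) = √((30703/19048 + 91925/133217) - 363861) = √(5841148951/2537517416 - 363861) = √(-923297783354225/2537517416) = 5*I*√23428842054155408346826/1268758708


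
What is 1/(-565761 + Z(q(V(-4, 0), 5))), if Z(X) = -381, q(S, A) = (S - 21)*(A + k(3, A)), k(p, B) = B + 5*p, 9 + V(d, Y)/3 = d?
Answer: -1/566142 ≈ -1.7663e-6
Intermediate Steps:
V(d, Y) = -27 + 3*d
q(S, A) = (-21 + S)*(15 + 2*A) (q(S, A) = (S - 21)*(A + (A + 5*3)) = (-21 + S)*(A + (A + 15)) = (-21 + S)*(A + (15 + A)) = (-21 + S)*(15 + 2*A))
1/(-565761 + Z(q(V(-4, 0), 5))) = 1/(-565761 - 381) = 1/(-566142) = -1/566142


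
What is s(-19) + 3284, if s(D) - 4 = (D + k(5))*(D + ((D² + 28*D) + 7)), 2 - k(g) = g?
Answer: 7314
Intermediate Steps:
k(g) = 2 - g
s(D) = 4 + (-3 + D)*(7 + D² + 29*D) (s(D) = 4 + (D + (2 - 1*5))*(D + ((D² + 28*D) + 7)) = 4 + (D + (2 - 5))*(D + (7 + D² + 28*D)) = 4 + (D - 3)*(7 + D² + 29*D) = 4 + (-3 + D)*(7 + D² + 29*D))
s(-19) + 3284 = (-17 + (-19)³ - 80*(-19) + 26*(-19)²) + 3284 = (-17 - 6859 + 1520 + 26*361) + 3284 = (-17 - 6859 + 1520 + 9386) + 3284 = 4030 + 3284 = 7314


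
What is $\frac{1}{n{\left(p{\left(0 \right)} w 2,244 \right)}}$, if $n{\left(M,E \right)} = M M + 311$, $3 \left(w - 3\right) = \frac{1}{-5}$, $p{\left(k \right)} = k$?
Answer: $\frac{1}{311} \approx 0.0032154$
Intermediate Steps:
$w = \frac{44}{15}$ ($w = 3 + \frac{1}{3 \left(-5\right)} = 3 + \frac{1}{3} \left(- \frac{1}{5}\right) = 3 - \frac{1}{15} = \frac{44}{15} \approx 2.9333$)
$n{\left(M,E \right)} = 311 + M^{2}$ ($n{\left(M,E \right)} = M^{2} + 311 = 311 + M^{2}$)
$\frac{1}{n{\left(p{\left(0 \right)} w 2,244 \right)}} = \frac{1}{311 + \left(0 \cdot \frac{44}{15} \cdot 2\right)^{2}} = \frac{1}{311 + \left(0 \cdot 2\right)^{2}} = \frac{1}{311 + 0^{2}} = \frac{1}{311 + 0} = \frac{1}{311}$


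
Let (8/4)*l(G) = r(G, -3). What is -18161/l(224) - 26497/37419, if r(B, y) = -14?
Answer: 679380980/261933 ≈ 2593.7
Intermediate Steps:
l(G) = -7 (l(G) = (1/2)*(-14) = -7)
-18161/l(224) - 26497/37419 = -18161/(-7) - 26497/37419 = -18161*(-1/7) - 26497*1/37419 = 18161/7 - 26497/37419 = 679380980/261933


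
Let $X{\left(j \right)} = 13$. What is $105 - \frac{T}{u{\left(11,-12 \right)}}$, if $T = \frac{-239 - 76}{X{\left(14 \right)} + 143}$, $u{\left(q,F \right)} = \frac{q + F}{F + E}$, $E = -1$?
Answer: $\frac{525}{4} \approx 131.25$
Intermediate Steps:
$u{\left(q,F \right)} = \frac{F + q}{-1 + F}$ ($u{\left(q,F \right)} = \frac{q + F}{F - 1} = \frac{F + q}{-1 + F}$)
$T = - \frac{105}{52}$ ($T = \frac{-239 - 76}{13 + 143} = - \frac{315}{156} = \left(-315\right) \frac{1}{156} = - \frac{105}{52} \approx -2.0192$)
$105 - \frac{T}{u{\left(11,-12 \right)}} = 105 - - \frac{105}{52 \frac{-12 + 11}{-1 - 12}} = 105 - - \frac{105}{52 \frac{1}{-13} \left(-1\right)} = 105 - - \frac{105}{52 \left(\left(- \frac{1}{13}\right) \left(-1\right)\right)} = 105 - - \frac{105 \frac{1}{\frac{1}{13}}}{52} = 105 - \left(- \frac{105}{52}\right) 13 = 105 - - \frac{105}{4} = 105 + \frac{105}{4} = \frac{525}{4}$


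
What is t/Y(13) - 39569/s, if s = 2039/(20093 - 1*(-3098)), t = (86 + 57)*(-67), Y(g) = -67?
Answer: -917353102/2039 ≈ -4.4990e+5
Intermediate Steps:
t = -9581 (t = 143*(-67) = -9581)
s = 2039/23191 (s = 2039/(20093 + 3098) = 2039/23191 ≈ 0.087922)
t/Y(13) - 39569/s = -9581/(-67) - 39569/2039/23191 = -9581*(-1/67) - 39569*23191/2039 = 143 - 917644679/2039 = -917353102/2039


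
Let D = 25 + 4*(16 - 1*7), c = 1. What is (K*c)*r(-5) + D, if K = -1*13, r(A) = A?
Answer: 126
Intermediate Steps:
K = -13
D = 61 (D = 25 + 4*(16 - 7) = 25 + 4*9 = 25 + 36 = 61)
(K*c)*r(-5) + D = -13*1*(-5) + 61 = -13*(-5) + 61 = 65 + 61 = 126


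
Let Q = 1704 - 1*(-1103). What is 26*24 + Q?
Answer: 3431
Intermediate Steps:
Q = 2807 (Q = 1704 + 1103 = 2807)
26*24 + Q = 26*24 + 2807 = 624 + 2807 = 3431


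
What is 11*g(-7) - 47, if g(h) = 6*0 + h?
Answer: -124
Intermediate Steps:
g(h) = h (g(h) = 0 + h = h)
11*g(-7) - 47 = 11*(-7) - 47 = -77 - 47 = -124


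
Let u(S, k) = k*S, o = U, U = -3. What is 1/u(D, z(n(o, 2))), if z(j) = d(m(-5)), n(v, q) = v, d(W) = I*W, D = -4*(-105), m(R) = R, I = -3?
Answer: 1/6300 ≈ 0.00015873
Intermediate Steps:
D = 420
o = -3
d(W) = -3*W
z(j) = 15 (z(j) = -3*(-5) = 15)
u(S, k) = S*k
1/u(D, z(n(o, 2))) = 1/(420*15) = 1/6300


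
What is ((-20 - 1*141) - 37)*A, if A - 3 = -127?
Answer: 24552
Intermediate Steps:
A = -124 (A = 3 - 127 = -124)
((-20 - 1*141) - 37)*A = ((-20 - 1*141) - 37)*(-124) = ((-20 - 141) - 37)*(-124) = (-161 - 37)*(-124) = -198*(-124) = 24552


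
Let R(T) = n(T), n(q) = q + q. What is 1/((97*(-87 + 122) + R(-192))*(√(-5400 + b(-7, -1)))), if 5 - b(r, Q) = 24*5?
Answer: -I*√5515/16605665 ≈ -4.4722e-6*I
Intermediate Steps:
n(q) = 2*q
b(r, Q) = -115 (b(r, Q) = 5 - 24*5 = 5 - 1*120 = 5 - 120 = -115)
R(T) = 2*T
1/((97*(-87 + 122) + R(-192))*(√(-5400 + b(-7, -1)))) = 1/((97*(-87 + 122) + 2*(-192))*(√(-5400 - 115))) = 1/((97*35 - 384)*(√(-5515))) = 1/((3395 - 384)*((I*√5515))) = (-I*√5515/5515)/3011 = -I*√5515/16605665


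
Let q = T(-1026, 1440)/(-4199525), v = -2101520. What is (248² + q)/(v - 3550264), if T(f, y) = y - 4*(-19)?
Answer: -64571896021/5933702050650 ≈ -0.010882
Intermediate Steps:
T(f, y) = 76 + y (T(f, y) = y + 76 = 76 + y)
q = -1516/4199525 (q = (76 + 1440)/(-4199525) = 1516*(-1/4199525) = -1516/4199525 ≈ -0.00036099)
(248² + q)/(v - 3550264) = (248² - 1516/4199525)/(-2101520 - 3550264) = (61504 - 1516/4199525)/(-5651784) = (258287584084/4199525)*(-1/5651784) = -64571896021/5933702050650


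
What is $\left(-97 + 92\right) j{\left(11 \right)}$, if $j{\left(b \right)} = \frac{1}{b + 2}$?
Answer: $- \frac{5}{13} \approx -0.38462$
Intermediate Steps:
$j{\left(b \right)} = \frac{1}{2 + b}$
$\left(-97 + 92\right) j{\left(11 \right)} = \frac{-97 + 92}{2 + 11} = - \frac{5}{13}$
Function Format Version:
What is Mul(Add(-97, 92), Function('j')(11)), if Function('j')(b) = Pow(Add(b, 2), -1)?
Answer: Rational(-5, 13) ≈ -0.38462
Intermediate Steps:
Function('j')(b) = Pow(Add(2, b), -1)
Mul(Add(-97, 92), Function('j')(11)) = Mul(Add(-97, 92), Pow(Add(2, 11), -1)) = Mul(-5, Pow(13, -1)) = Mul(-5, Rational(1, 13)) = Rational(-5, 13)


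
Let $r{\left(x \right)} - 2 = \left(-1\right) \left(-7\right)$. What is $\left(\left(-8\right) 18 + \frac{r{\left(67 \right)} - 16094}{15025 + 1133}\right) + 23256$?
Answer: $\frac{373427611}{16158} \approx 23111.0$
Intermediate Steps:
$r{\left(x \right)} = 9$ ($r{\left(x \right)} = 2 - -7 = 2 + 7 = 9$)
$\left(\left(-8\right) 18 + \frac{r{\left(67 \right)} - 16094}{15025 + 1133}\right) + 23256 = \left(\left(-8\right) 18 + \frac{9 - 16094}{15025 + 1133}\right) + 23256 = \left(-144 - \frac{16085}{16158}\right) + 23256 = - \frac{2342837}{16158} + 23256 = \frac{373427611}{16158}$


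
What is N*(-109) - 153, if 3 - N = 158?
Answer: 16742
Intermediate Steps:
N = -155 (N = 3 - 1*158 = 3 - 158 = -155)
N*(-109) - 153 = -155*(-109) - 153 = 16895 - 153 = 16742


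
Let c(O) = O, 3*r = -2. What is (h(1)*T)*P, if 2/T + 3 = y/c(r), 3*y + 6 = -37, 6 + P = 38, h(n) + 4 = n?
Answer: -384/37 ≈ -10.378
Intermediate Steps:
r = -⅔ (r = (⅓)*(-2) = -⅔ ≈ -0.66667)
h(n) = -4 + n
P = 32 (P = -6 + 38 = 32)
y = -43/3 (y = -2 + (⅓)*(-37) = -2 - 37/3 = -43/3 ≈ -14.333)
T = 4/37 (T = 2/(-3 - 43/(3*(-⅔))) = 2/(-3 - 43/3*(-3/2)) = 2/(-3 + 43/2) = 2/(37/2) = 2*(2/37) = 4/37 ≈ 0.10811)
(h(1)*T)*P = ((-4 + 1)*(4/37))*32 = -3*4/37*32 = -12/37*32 = -384/37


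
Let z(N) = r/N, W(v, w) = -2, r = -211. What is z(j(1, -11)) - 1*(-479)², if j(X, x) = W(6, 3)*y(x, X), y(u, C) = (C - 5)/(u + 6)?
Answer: -1834473/8 ≈ -2.2931e+5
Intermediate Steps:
y(u, C) = (-5 + C)/(6 + u)
j(X, x) = -2*(-5 + X)/(6 + x)
z(N) = -211/N
z(j(1, -11)) - 1*(-479)² = -211*(6 - 11)/(2*(5 - 1*1)) - 1*(-479)² = -211*(-5/(2*(5 - 1))) - 1*229441 = -211/(2*(-⅕)*4) - 229441 = -211/(-8/5) - 229441 = -211*(-5/8) - 229441 = 1055/8 - 229441 = -1834473/8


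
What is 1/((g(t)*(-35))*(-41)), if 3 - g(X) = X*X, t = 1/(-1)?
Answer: 1/2870 ≈ 0.00034843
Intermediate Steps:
t = -1
g(X) = 3 - X² (g(X) = 3 - X*X = 3 - X²)
1/((g(t)*(-35))*(-41)) = 1/(((3 - 1*(-1)²)*(-35))*(-41)) = 1/(((3 - 1*1)*(-35))*(-41)) = 1/(((3 - 1)*(-35))*(-41)) = 1/((2*(-35))*(-41)) = 1/(-70*(-41)) = 1/2870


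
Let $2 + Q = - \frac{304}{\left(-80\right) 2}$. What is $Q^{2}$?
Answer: $\frac{1}{100} \approx 0.01$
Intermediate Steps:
$Q = - \frac{1}{10}$ ($Q = -2 - \frac{304}{\left(-80\right) 2} = -2 - \frac{304}{-160} = -2 - - \frac{19}{10} = -2 + \frac{19}{10} = - \frac{1}{10} \approx -0.1$)
$Q^{2} = \left(- \frac{1}{10}\right)^{2} = \frac{1}{100}$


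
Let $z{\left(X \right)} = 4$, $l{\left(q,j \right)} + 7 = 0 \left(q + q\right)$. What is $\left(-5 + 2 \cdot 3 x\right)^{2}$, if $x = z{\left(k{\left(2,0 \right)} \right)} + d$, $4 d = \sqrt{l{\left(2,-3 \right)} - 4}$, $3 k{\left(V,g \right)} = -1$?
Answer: $\frac{1345}{4} + 57 i \sqrt{11} \approx 336.25 + 189.05 i$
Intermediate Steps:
$k{\left(V,g \right)} = - \frac{1}{3}$ ($k{\left(V,g \right)} = \frac{1}{3} \left(-1\right) = - \frac{1}{3}$)
$l{\left(q,j \right)} = -7$ ($l{\left(q,j \right)} = -7 + 0 \left(q + q\right) = -7 + 0 \cdot 2 q = -7 + 0 = -7$)
$d = \frac{i \sqrt{11}}{4}$ ($d = \frac{\sqrt{-7 - 4}}{4} = \frac{\sqrt{-11}}{4} = \frac{i \sqrt{11}}{4} \approx 0.82916 i$)
$x = 4 + \frac{i \sqrt{11}}{4} \approx 4.0 + 0.82916 i$
$\left(-5 + 2 \cdot 3 x\right)^{2} = \left(-5 + 2 \cdot 3 \left(4 + \frac{i \sqrt{11}}{4}\right)\right)^{2} = \left(-5 + 6 \left(4 + \frac{i \sqrt{11}}{4}\right)\right)^{2} = \left(-5 + \left(24 + \frac{3 i \sqrt{11}}{2}\right)\right)^{2} = \left(19 + \frac{3 i \sqrt{11}}{2}\right)^{2}$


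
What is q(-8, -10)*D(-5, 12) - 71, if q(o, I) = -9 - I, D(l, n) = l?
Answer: -76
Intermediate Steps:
q(-8, -10)*D(-5, 12) - 71 = (-9 - 1*(-10))*(-5) - 71 = (-9 + 10)*(-5) - 71 = 1*(-5) - 71 = -5 - 71 = -76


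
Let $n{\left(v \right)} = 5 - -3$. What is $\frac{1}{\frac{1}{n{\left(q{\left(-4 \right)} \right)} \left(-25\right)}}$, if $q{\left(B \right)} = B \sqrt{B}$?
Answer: $-200$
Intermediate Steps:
$q{\left(B \right)} = B^{\frac{3}{2}}$
$n{\left(v \right)} = 8$ ($n{\left(v \right)} = 5 + 3 = 8$)
$\frac{1}{\frac{1}{n{\left(q{\left(-4 \right)} \right)} \left(-25\right)}} = \frac{1}{\frac{1}{8 \left(-25\right)}} = \frac{1}{\frac{1}{-200}} = \frac{1}{- \frac{1}{200}} = -200$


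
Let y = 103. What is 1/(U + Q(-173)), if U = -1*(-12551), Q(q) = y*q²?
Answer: 1/3095238 ≈ 3.2308e-7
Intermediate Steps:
Q(q) = 103*q²
U = 12551
1/(U + Q(-173)) = 1/(12551 + 103*(-173)²) = 1/(12551 + 103*29929) = 1/(12551 + 3082687) = 1/3095238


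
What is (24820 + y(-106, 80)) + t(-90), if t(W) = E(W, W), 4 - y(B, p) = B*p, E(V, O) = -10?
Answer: 33294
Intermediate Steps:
y(B, p) = 4 - B*p
t(W) = -10
(24820 + y(-106, 80)) + t(-90) = (24820 + (4 - 1*(-106)*80)) - 10 = (24820 + (4 + 8480)) - 10 = (24820 + 8484) - 10 = 33304 - 10 = 33294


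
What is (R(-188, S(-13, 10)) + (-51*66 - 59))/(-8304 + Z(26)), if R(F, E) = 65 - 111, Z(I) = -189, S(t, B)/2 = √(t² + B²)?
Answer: 1157/2831 ≈ 0.40869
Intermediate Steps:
S(t, B) = 2*√(B² + t²) (S(t, B) = 2*√(t² + B²) = 2*√(B² + t²))
R(F, E) = -46
(R(-188, S(-13, 10)) + (-51*66 - 59))/(-8304 + Z(26)) = (-46 + (-51*66 - 59))/(-8304 - 189) = (-46 + (-3366 - 59))/(-8493) = (-46 - 3425)*(-1/8493) = -3471*(-1/8493) = 1157/2831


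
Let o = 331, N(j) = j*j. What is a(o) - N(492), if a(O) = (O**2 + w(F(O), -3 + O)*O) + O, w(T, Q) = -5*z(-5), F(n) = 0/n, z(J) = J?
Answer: -123897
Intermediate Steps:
N(j) = j**2
F(n) = 0
w(T, Q) = 25 (w(T, Q) = -5*(-5) = 25)
a(O) = O**2 + 26*O (a(O) = (O**2 + 25*O) + O = O**2 + 26*O)
a(o) - N(492) = 331*(26 + 331) - 1*492**2 = 331*357 - 1*242064 = 118167 - 242064 = -123897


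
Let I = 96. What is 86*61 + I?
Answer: 5342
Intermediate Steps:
86*61 + I = 86*61 + 96 = 5246 + 96 = 5342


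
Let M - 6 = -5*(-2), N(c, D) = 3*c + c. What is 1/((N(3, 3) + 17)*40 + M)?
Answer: 1/1176 ≈ 0.00085034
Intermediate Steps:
N(c, D) = 4*c
M = 16 (M = 6 - 5*(-2) = 6 + 10 = 16)
1/((N(3, 3) + 17)*40 + M) = 1/((4*3 + 17)*40 + 16) = 1/((12 + 17)*40 + 16) = 1/(29*40 + 16) = 1/(1160 + 16) = 1/1176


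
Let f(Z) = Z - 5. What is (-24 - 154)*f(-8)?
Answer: 2314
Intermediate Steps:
f(Z) = -5 + Z
(-24 - 154)*f(-8) = (-24 - 154)*(-5 - 8) = -178*(-13) = 2314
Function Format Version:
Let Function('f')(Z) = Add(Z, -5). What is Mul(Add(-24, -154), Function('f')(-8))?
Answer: 2314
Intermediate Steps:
Function('f')(Z) = Add(-5, Z)
Mul(Add(-24, -154), Function('f')(-8)) = Mul(Add(-24, -154), Add(-5, -8)) = Mul(-178, -13) = 2314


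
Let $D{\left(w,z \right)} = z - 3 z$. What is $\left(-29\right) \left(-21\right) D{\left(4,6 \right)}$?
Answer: $-7308$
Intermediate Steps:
$D{\left(w,z \right)} = - 2 z$
$\left(-29\right) \left(-21\right) D{\left(4,6 \right)} = \left(-29\right) \left(-21\right) \left(\left(-2\right) 6\right) = 609 \left(-12\right) = -7308$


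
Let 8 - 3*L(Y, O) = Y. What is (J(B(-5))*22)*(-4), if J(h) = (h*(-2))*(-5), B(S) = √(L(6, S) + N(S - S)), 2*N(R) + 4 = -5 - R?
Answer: -440*I*√138/3 ≈ -1722.9*I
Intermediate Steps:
L(Y, O) = 8/3 - Y/3
N(R) = -9/2 - R/2 (N(R) = -2 + (-5 - R)/2 = -2 + (-5/2 - R/2) = -9/2 - R/2)
B(S) = I*√138/6 (B(S) = √((8/3 - ⅓*6) + (-9/2 - (S - S)/2)) = √((8/3 - 2) + (-9/2 - ½*0)) = √(⅔ + (-9/2 + 0)) = √(⅔ - 9/2) = √(-23/6) = I*√138/6)
J(h) = 10*h (J(h) = -2*h*(-5) = 10*h)
(J(B(-5))*22)*(-4) = ((10*(I*√138/6))*22)*(-4) = ((5*I*√138/3)*22)*(-4) = (110*I*√138/3)*(-4) = -440*I*√138/3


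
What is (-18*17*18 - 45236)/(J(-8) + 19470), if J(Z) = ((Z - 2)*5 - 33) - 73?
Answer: -25372/9657 ≈ -2.6273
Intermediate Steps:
J(Z) = -116 + 5*Z (J(Z) = ((-2 + Z)*5 - 33) - 73 = ((-10 + 5*Z) - 33) - 73 = (-43 + 5*Z) - 73 = -116 + 5*Z)
(-18*17*18 - 45236)/(J(-8) + 19470) = (-18*17*18 - 45236)/((-116 + 5*(-8)) + 19470) = (-306*18 - 45236)/((-116 - 40) + 19470) = (-5508 - 45236)/(-156 + 19470) = -50744/19314 = -50744*1/19314 = -25372/9657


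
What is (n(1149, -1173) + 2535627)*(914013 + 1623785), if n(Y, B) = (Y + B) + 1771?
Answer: 6439342662452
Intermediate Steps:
n(Y, B) = 1771 + B + Y (n(Y, B) = (B + Y) + 1771 = 1771 + B + Y)
(n(1149, -1173) + 2535627)*(914013 + 1623785) = ((1771 - 1173 + 1149) + 2535627)*(914013 + 1623785) = (1747 + 2535627)*2537798 = 2537374*2537798 = 6439342662452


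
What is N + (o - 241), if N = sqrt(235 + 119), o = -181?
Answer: -422 + sqrt(354) ≈ -403.19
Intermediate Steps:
N = sqrt(354) ≈ 18.815
N + (o - 241) = sqrt(354) + (-181 - 241) = sqrt(354) - 422 = -422 + sqrt(354)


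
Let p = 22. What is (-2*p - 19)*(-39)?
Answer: 2457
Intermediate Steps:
(-2*p - 19)*(-39) = (-2*22 - 19)*(-39) = (-44 - 19)*(-39) = -63*(-39) = 2457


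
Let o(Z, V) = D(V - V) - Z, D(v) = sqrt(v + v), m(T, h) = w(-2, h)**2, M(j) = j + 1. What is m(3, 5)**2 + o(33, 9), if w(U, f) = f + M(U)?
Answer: 223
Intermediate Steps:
M(j) = 1 + j
w(U, f) = 1 + U + f (w(U, f) = f + (1 + U) = 1 + U + f)
m(T, h) = (-1 + h)**2 (m(T, h) = (1 - 2 + h)**2 = (-1 + h)**2)
D(v) = sqrt(2)*sqrt(v) (D(v) = sqrt(2*v) = sqrt(2)*sqrt(v))
o(Z, V) = -Z (o(Z, V) = sqrt(2)*sqrt(V - V) - Z = sqrt(2)*sqrt(0) - Z = sqrt(2)*0 - Z = 0 - Z = -Z)
m(3, 5)**2 + o(33, 9) = ((-1 + 5)**2)**2 - 1*33 = (4**2)**2 - 33 = 16**2 - 33 = 256 - 33 = 223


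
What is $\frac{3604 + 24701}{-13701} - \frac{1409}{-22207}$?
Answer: $- \frac{203088142}{101419369} \approx -2.0025$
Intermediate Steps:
$\frac{3604 + 24701}{-13701} - \frac{1409}{-22207} = 28305 \left(- \frac{1}{13701}\right) - - \frac{1409}{22207} = - \frac{9435}{4567} + \frac{1409}{22207} = - \frac{203088142}{101419369}$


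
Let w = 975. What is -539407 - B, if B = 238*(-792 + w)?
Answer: -582961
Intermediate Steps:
B = 43554 (B = 238*(-792 + 975) = 238*183 = 43554)
-539407 - B = -539407 - 1*43554 = -539407 - 43554 = -582961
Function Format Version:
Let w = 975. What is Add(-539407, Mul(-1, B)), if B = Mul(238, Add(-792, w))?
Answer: -582961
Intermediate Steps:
B = 43554 (B = Mul(238, Add(-792, 975)) = Mul(238, 183) = 43554)
Add(-539407, Mul(-1, B)) = Add(-539407, Mul(-1, 43554)) = Add(-539407, -43554) = -582961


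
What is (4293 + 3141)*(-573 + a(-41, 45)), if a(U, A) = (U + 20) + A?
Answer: -4081266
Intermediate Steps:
a(U, A) = 20 + A + U (a(U, A) = (20 + U) + A = 20 + A + U)
(4293 + 3141)*(-573 + a(-41, 45)) = (4293 + 3141)*(-573 + (20 + 45 - 41)) = 7434*(-573 + 24) = 7434*(-549) = -4081266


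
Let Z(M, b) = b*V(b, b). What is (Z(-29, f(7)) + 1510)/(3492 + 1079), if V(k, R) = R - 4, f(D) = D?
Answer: 1531/4571 ≈ 0.33494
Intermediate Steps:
V(k, R) = -4 + R
Z(M, b) = b*(-4 + b)
(Z(-29, f(7)) + 1510)/(3492 + 1079) = (7*(-4 + 7) + 1510)/(3492 + 1079) = (7*3 + 1510)/4571 = (21 + 1510)*(1/4571) = 1531*(1/4571) = 1531/4571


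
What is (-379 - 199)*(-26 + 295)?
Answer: -155482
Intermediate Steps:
(-379 - 199)*(-26 + 295) = -578*269 = -155482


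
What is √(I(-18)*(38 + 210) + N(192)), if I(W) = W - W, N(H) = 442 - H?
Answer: 5*√10 ≈ 15.811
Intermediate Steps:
I(W) = 0
√(I(-18)*(38 + 210) + N(192)) = √(0*(38 + 210) + (442 - 1*192)) = √(0*248 + (442 - 192)) = √(0 + 250) = √250 = 5*√10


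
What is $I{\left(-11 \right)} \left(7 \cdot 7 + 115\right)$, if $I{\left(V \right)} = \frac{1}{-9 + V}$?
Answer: $- \frac{41}{5} \approx -8.2$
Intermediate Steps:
$I{\left(-11 \right)} \left(7 \cdot 7 + 115\right) = \frac{7 \cdot 7 + 115}{-9 - 11} = \frac{49 + 115}{-20} = \left(- \frac{1}{20}\right) 164 = - \frac{41}{5}$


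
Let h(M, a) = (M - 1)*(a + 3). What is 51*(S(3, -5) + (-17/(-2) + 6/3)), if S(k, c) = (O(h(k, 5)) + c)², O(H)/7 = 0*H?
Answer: 3621/2 ≈ 1810.5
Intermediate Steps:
h(M, a) = (-1 + M)*(3 + a)
O(H) = 0 (O(H) = 7*(0*H) = 7*0 = 0)
S(k, c) = c² (S(k, c) = (0 + c)² = c²)
51*(S(3, -5) + (-17/(-2) + 6/3)) = 51*((-5)² + (-17/(-2) + 6/3)) = 51*(25 + (-17*(-½) + 6*(⅓))) = 51*(25 + (17/2 + 2)) = 51*(25 + 21/2) = 51*(71/2) = 3621/2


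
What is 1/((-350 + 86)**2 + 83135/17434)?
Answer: 17434/1215163199 ≈ 1.4347e-5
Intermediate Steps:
1/((-350 + 86)**2 + 83135/17434) = 1/((-264)**2 + 83135*(1/17434)) = 1/(69696 + 83135/17434) = 1/(1215163199/17434) = 17434/1215163199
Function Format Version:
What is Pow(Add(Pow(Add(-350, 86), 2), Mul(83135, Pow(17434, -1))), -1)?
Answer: Rational(17434, 1215163199) ≈ 1.4347e-5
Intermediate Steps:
Pow(Add(Pow(Add(-350, 86), 2), Mul(83135, Pow(17434, -1))), -1) = Pow(Add(Pow(-264, 2), Mul(83135, Rational(1, 17434))), -1) = Pow(Add(69696, Rational(83135, 17434)), -1) = Pow(Rational(1215163199, 17434), -1) = Rational(17434, 1215163199)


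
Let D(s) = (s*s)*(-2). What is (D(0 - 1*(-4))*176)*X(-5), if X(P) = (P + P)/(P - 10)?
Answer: -11264/3 ≈ -3754.7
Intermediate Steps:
X(P) = 2*P/(-10 + P) (X(P) = (2*P)/(-10 + P) = 2*P/(-10 + P))
D(s) = -2*s**2 (D(s) = s**2*(-2) = -2*s**2)
(D(0 - 1*(-4))*176)*X(-5) = (-2*(0 - 1*(-4))**2*176)*(2*(-5)/(-10 - 5)) = (-2*(0 + 4)**2*176)*(2*(-5)/(-15)) = (-2*4**2*176)*(2*(-5)*(-1/15)) = (-2*16*176)*(2/3) = -32*176*(2/3) = -5632*2/3 = -11264/3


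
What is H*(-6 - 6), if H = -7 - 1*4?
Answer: 132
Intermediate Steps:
H = -11 (H = -7 - 4 = -11)
H*(-6 - 6) = -11*(-6 - 6) = -11*(-12) = 132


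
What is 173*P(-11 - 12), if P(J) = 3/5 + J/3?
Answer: -18338/15 ≈ -1222.5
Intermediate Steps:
P(J) = ⅗ + J/3 (P(J) = 3*(⅕) + J*(⅓) = ⅗ + J/3)
173*P(-11 - 12) = 173*(⅗ + (-11 - 12)/3) = 173*(⅗ + (⅓)*(-23)) = 173*(⅗ - 23/3) = 173*(-106/15) = -18338/15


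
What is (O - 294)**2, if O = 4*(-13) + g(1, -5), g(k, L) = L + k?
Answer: 122500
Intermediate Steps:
O = -56 (O = 4*(-13) + (-5 + 1) = -52 - 4 = -56)
(O - 294)**2 = (-56 - 294)**2 = (-350)**2 = 122500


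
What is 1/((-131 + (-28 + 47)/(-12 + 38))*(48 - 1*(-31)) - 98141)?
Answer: -26/2819239 ≈ -9.2223e-6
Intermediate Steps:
1/((-131 + (-28 + 47)/(-12 + 38))*(48 - 1*(-31)) - 98141) = 1/((-131 + 19/26)*(48 + 31) - 98141) = 1/((-131 + 19*(1/26))*79 - 98141) = 1/((-131 + 19/26)*79 - 98141) = 1/(-3387/26*79 - 98141) = 1/(-267573/26 - 98141) = 1/(-2819239/26) = -26/2819239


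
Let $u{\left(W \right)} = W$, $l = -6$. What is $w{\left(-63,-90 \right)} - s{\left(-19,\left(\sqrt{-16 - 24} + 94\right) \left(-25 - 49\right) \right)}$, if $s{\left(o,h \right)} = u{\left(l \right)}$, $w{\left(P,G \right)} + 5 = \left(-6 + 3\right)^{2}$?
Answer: $10$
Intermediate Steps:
$w{\left(P,G \right)} = 4$ ($w{\left(P,G \right)} = -5 + \left(-6 + 3\right)^{2} = -5 + \left(-3\right)^{2} = -5 + 9 = 4$)
$s{\left(o,h \right)} = -6$
$w{\left(-63,-90 \right)} - s{\left(-19,\left(\sqrt{-16 - 24} + 94\right) \left(-25 - 49\right) \right)} = 4 - -6 = 4 + 6 = 10$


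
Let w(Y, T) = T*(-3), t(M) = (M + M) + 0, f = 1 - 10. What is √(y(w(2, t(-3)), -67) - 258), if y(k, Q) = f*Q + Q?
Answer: √278 ≈ 16.673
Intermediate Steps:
f = -9
t(M) = 2*M (t(M) = 2*M + 0 = 2*M)
w(Y, T) = -3*T
y(k, Q) = -8*Q (y(k, Q) = -9*Q + Q = -8*Q)
√(y(w(2, t(-3)), -67) - 258) = √(-8*(-67) - 258) = √(536 - 258) = √278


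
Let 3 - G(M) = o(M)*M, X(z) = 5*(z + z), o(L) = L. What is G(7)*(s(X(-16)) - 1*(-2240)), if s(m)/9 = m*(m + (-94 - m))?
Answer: -6329600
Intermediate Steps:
X(z) = 10*z (X(z) = 5*(2*z) = 10*z)
G(M) = 3 - M² (G(M) = 3 - M*M = 3 - M²)
s(m) = -846*m (s(m) = 9*(m*(m + (-94 - m))) = 9*(m*(-94)) = 9*(-94*m) = -846*m)
G(7)*(s(X(-16)) - 1*(-2240)) = (3 - 1*7²)*(-8460*(-16) - 1*(-2240)) = (3 - 1*49)*(-846*(-160) + 2240) = (3 - 49)*(135360 + 2240) = -46*137600 = -6329600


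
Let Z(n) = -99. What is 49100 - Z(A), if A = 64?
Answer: 49199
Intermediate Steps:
49100 - Z(A) = 49100 - 1*(-99) = 49100 + 99 = 49199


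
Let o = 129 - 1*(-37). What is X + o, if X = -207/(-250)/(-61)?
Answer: 2531293/15250 ≈ 165.99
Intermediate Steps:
X = -207/15250 (X = -207*(-1/250)*(-1/61) = (207/250)*(-1/61) = -207/15250 ≈ -0.013574)
o = 166 (o = 129 + 37 = 166)
X + o = -207/15250 + 166 = 2531293/15250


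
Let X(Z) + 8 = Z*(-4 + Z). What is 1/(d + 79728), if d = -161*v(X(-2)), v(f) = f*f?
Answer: 1/77152 ≈ 1.2961e-5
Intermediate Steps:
X(Z) = -8 + Z*(-4 + Z)
v(f) = f²
d = -2576 (d = -161*(-8 + (-2)² - 4*(-2))² = -161*(-8 + 4 + 8)² = -161*4² = -161*16 = -2576)
1/(d + 79728) = 1/(-2576 + 79728) = 1/77152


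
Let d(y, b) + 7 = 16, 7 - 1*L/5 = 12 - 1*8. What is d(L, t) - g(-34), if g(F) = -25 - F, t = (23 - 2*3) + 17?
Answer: 0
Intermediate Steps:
L = 15 (L = 35 - 5*(12 - 1*8) = 35 - 5*(12 - 8) = 35 - 5*4 = 35 - 20 = 15)
t = 34 (t = (23 - 6) + 17 = 17 + 17 = 34)
d(y, b) = 9 (d(y, b) = -7 + 16 = 9)
d(L, t) - g(-34) = 9 - (-25 - 1*(-34)) = 9 - (-25 + 34) = 9 - 1*9 = 9 - 9 = 0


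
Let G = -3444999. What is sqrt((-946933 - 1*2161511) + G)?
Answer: I*sqrt(6553443) ≈ 2560.0*I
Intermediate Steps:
sqrt((-946933 - 1*2161511) + G) = sqrt((-946933 - 1*2161511) - 3444999) = sqrt((-946933 - 2161511) - 3444999) = sqrt(-3108444 - 3444999) = sqrt(-6553443) = I*sqrt(6553443)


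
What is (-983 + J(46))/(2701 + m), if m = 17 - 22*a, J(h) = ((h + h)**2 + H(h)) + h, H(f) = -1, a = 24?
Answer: 3763/1095 ≈ 3.4365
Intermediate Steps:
J(h) = -1 + h + 4*h**2 (J(h) = ((h + h)**2 - 1) + h = ((2*h)**2 - 1) + h = (4*h**2 - 1) + h = (-1 + 4*h**2) + h = -1 + h + 4*h**2)
m = -511 (m = 17 - 22*24 = 17 - 528 = -511)
(-983 + J(46))/(2701 + m) = (-983 + (-1 + 46 + 4*46**2))/(2701 - 511) = (-983 + (-1 + 46 + 4*2116))/2190 = (-983 + (-1 + 46 + 8464))*(1/2190) = (-983 + 8509)*(1/2190) = 7526*(1/2190) = 3763/1095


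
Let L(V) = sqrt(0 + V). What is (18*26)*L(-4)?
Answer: 936*I ≈ 936.0*I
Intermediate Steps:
L(V) = sqrt(V)
(18*26)*L(-4) = (18*26)*sqrt(-4) = 468*(2*I) = 936*I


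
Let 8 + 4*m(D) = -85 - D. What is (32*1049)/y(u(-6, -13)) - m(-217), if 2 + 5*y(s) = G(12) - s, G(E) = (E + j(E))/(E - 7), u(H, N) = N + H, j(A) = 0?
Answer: 836193/97 ≈ 8620.5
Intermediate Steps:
m(D) = -93/4 - D/4 (m(D) = -2 + (-85 - D)/4 = -2 + (-85/4 - D/4) = -93/4 - D/4)
u(H, N) = H + N
G(E) = E/(-7 + E) (G(E) = (E + 0)/(E - 7) = E/(-7 + E))
y(s) = 2/25 - s/5 (y(s) = -2/5 + (12/(-7 + 12) - s)/5 = -2/5 + (12/5 - s)/5 = -2/5 + (12/25 - s/5) = 2/25 - s/5)
(32*1049)/y(u(-6, -13)) - m(-217) = (32*1049)/(2/25 - (-6 - 13)/5) - (-93/4 - 1/4*(-217)) = 33568/(2/25 - 1/5*(-19)) - (-93/4 + 217/4) = 33568/(2/25 + 19/5) - 1*31 = 33568/(97/25) - 31 = 33568*(25/97) - 31 = 839200/97 - 31 = 836193/97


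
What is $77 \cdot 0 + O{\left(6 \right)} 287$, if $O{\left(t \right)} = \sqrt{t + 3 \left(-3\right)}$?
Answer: $287 i \sqrt{3} \approx 497.1 i$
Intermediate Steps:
$O{\left(t \right)} = \sqrt{-9 + t}$ ($O{\left(t \right)} = \sqrt{t - 9} = \sqrt{-9 + t}$)
$77 \cdot 0 + O{\left(6 \right)} 287 = 77 \cdot 0 + \sqrt{-9 + 6} \cdot 287 = 0 + \sqrt{-3} \cdot 287 = 0 + i \sqrt{3} \cdot 287 = 0 + 287 i \sqrt{3} = 287 i \sqrt{3}$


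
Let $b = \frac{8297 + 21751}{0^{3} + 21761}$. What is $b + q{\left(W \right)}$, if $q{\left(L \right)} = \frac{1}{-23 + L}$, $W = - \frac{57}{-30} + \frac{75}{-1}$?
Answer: $\frac{28658518}{20912321} \approx 1.3704$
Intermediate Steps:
$W = - \frac{731}{10}$ ($W = \left(-57\right) \left(- \frac{1}{30}\right) + 75 \left(-1\right) = \frac{19}{10} - 75 = - \frac{731}{10} \approx -73.1$)
$b = \frac{30048}{21761}$ ($b = \frac{30048}{0 + 21761} = \frac{30048}{21761} \approx 1.3808$)
$b + q{\left(W \right)} = \frac{30048}{21761} + \frac{1}{-23 - \frac{731}{10}} = \frac{30048}{21761} + \frac{1}{- \frac{961}{10}} = \frac{30048}{21761} - \frac{10}{961} = \frac{28658518}{20912321}$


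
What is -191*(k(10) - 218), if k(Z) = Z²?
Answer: 22538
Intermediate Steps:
-191*(k(10) - 218) = -191*(10² - 218) = -191*(100 - 218) = -191*(-118) = 22538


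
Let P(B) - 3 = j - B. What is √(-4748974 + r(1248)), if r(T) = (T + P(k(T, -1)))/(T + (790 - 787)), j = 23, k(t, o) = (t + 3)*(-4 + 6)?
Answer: I*√825794510578/417 ≈ 2179.2*I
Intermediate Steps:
k(t, o) = 6 + 2*t (k(t, o) = (3 + t)*2 = 6 + 2*t)
P(B) = 26 - B (P(B) = 3 + (23 - B) = 26 - B)
r(T) = (20 - T)/(3 + T) (r(T) = (T + (26 - (6 + 2*T)))/(T + (790 - 787)) = (T + (26 + (-6 - 2*T)))/(T + 3) = (T + (20 - 2*T))/(3 + T) = (20 - T)/(3 + T))
√(-4748974 + r(1248)) = √(-4748974 + (20 - 1*1248)/(3 + 1248)) = √(-4748974 + (20 - 1248)/1251) = √(-4748974 + (1/1251)*(-1228)) = √(-4748974 - 1228/1251) = √(-5940967702/1251) = I*√825794510578/417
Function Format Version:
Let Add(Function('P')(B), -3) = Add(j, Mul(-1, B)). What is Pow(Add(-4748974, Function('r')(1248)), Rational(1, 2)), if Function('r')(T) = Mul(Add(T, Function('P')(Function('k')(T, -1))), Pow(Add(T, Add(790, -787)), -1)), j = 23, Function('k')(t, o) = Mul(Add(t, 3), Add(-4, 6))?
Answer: Mul(Rational(1, 417), I, Pow(825794510578, Rational(1, 2))) ≈ Mul(2179.2, I)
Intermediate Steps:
Function('k')(t, o) = Add(6, Mul(2, t)) (Function('k')(t, o) = Mul(Add(3, t), 2) = Add(6, Mul(2, t)))
Function('P')(B) = Add(26, Mul(-1, B)) (Function('P')(B) = Add(3, Add(23, Mul(-1, B))) = Add(26, Mul(-1, B)))
Function('r')(T) = Mul(Pow(Add(3, T), -1), Add(20, Mul(-1, T))) (Function('r')(T) = Mul(Add(T, Add(26, Mul(-1, Add(6, Mul(2, T))))), Pow(Add(T, Add(790, -787)), -1)) = Mul(Add(T, Add(26, Add(-6, Mul(-2, T)))), Pow(Add(T, 3), -1)) = Mul(Add(T, Add(20, Mul(-2, T))), Pow(Add(3, T), -1)) = Mul(Add(20, Mul(-1, T)), Pow(Add(3, T), -1)) = Mul(Pow(Add(3, T), -1), Add(20, Mul(-1, T))))
Pow(Add(-4748974, Function('r')(1248)), Rational(1, 2)) = Pow(Add(-4748974, Mul(Pow(Add(3, 1248), -1), Add(20, Mul(-1, 1248)))), Rational(1, 2)) = Pow(Add(-4748974, Mul(Pow(1251, -1), Add(20, -1248))), Rational(1, 2)) = Pow(Add(-4748974, Mul(Rational(1, 1251), -1228)), Rational(1, 2)) = Pow(Add(-4748974, Rational(-1228, 1251)), Rational(1, 2)) = Pow(Rational(-5940967702, 1251), Rational(1, 2)) = Mul(Rational(1, 417), I, Pow(825794510578, Rational(1, 2)))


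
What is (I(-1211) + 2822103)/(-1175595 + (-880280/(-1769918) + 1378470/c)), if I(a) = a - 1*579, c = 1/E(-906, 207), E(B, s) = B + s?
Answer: -2495861372167/853743066413735 ≈ -0.0029234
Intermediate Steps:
c = -1/699 (c = 1/(-906 + 207) = 1/(-699) = -1/699 ≈ -0.0014306)
I(a) = -579 + a (I(a) = a - 579 = -579 + a)
(I(-1211) + 2822103)/(-1175595 + (-880280/(-1769918) + 1378470/c)) = ((-579 - 1211) + 2822103)/(-1175595 + (-880280/(-1769918) + 1378470/(-1/699))) = (-1790 + 2822103)/(-1175595 + (-880280*(-1/1769918) + 1378470*(-699))) = 2820313/(-1175595 + (440140/884959 - 963550530)) = 2820313/(-1175595 - 852702713038130/884959) = 2820313/(-853743066413735/884959) = 2820313*(-884959/853743066413735) = -2495861372167/853743066413735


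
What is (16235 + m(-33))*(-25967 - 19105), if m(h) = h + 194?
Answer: -739000512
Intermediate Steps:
m(h) = 194 + h
(16235 + m(-33))*(-25967 - 19105) = (16235 + (194 - 33))*(-25967 - 19105) = (16235 + 161)*(-45072) = 16396*(-45072) = -739000512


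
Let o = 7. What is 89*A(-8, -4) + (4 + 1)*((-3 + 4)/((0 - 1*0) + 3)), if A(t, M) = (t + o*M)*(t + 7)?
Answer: 9617/3 ≈ 3205.7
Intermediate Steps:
A(t, M) = (7 + t)*(t + 7*M) (A(t, M) = (t + 7*M)*(t + 7) = (t + 7*M)*(7 + t) = (7 + t)*(t + 7*M))
89*A(-8, -4) + (4 + 1)*((-3 + 4)/((0 - 1*0) + 3)) = 89*((-8)² + 7*(-8) + 49*(-4) + 7*(-4)*(-8)) + (4 + 1)*((-3 + 4)/((0 - 1*0) + 3)) = 89*(64 - 56 - 196 + 224) + 5*(1/((0 + 0) + 3)) = 89*36 + 5*(1/(0 + 3)) = 3204 + 5*(1/3) = 3204 + 5*(1*(⅓)) = 3204 + 5*(⅓) = 3204 + 5/3 = 9617/3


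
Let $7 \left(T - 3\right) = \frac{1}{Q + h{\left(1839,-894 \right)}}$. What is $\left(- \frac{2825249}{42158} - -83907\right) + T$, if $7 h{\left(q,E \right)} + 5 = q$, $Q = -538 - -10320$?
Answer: $\frac{124257175095853}{1482022332} \approx 83843.0$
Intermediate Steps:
$Q = 9782$ ($Q = -538 + 10320 = 9782$)
$h{\left(q,E \right)} = - \frac{5}{7} + \frac{q}{7}$
$T = \frac{210925}{70308}$ ($T = 3 + \frac{1}{7 \left(9782 + \left(- \frac{5}{7} + \frac{1}{7} \cdot 1839\right)\right)} = 3 + \frac{1}{7 \left(9782 + \left(- \frac{5}{7} + \frac{1839}{7}\right)\right)} = 3 + \frac{1}{7 \left(9782 + 262\right)} = 3 + \frac{1}{7 \cdot 10044} = 3 + \frac{1}{7} \cdot \frac{1}{10044} = 3 + \frac{1}{70308} = \frac{210925}{70308} \approx 3.0$)
$\left(- \frac{2825249}{42158} - -83907\right) + T = \left(- \frac{2825249}{42158} - -83907\right) + \frac{210925}{70308} = \left(\left(-2825249\right) \frac{1}{42158} + \left(84300 - 393\right)\right) + \frac{210925}{70308} = \left(- \frac{2825249}{42158} + 83907\right) + \frac{210925}{70308} = \frac{3534526057}{42158} + \frac{210925}{70308} = \frac{124257175095853}{1482022332}$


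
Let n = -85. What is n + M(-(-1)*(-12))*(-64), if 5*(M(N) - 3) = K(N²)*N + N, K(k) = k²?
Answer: 15924631/5 ≈ 3.1849e+6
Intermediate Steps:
M(N) = 3 + N/5 + N⁵/5 (M(N) = 3 + ((N²)²*N + N)/5 = 3 + (N⁴*N + N)/5 = 3 + (N⁵ + N)/5 = 3 + (N + N⁵)/5 = 3 + (N/5 + N⁵/5) = 3 + N/5 + N⁵/5)
n + M(-(-1)*(-12))*(-64) = -85 + (3 + (-(-1)*(-12))/5 + (-(-1)*(-12))⁵/5)*(-64) = -85 + (3 + (-1*12)/5 + (-1*12)⁵/5)*(-64) = -85 + (3 + (⅕)*(-12) + (⅕)*(-12)⁵)*(-64) = -85 + (3 - 12/5 + (⅕)*(-248832))*(-64) = -85 + (3 - 12/5 - 248832/5)*(-64) = -85 - 248829/5*(-64) = -85 + 15925056/5 = 15924631/5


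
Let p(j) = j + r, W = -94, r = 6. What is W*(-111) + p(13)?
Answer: 10453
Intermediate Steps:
p(j) = 6 + j (p(j) = j + 6 = 6 + j)
W*(-111) + p(13) = -94*(-111) + (6 + 13) = 10434 + 19 = 10453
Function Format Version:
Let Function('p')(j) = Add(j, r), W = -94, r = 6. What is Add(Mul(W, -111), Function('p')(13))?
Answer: 10453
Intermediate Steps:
Function('p')(j) = Add(6, j) (Function('p')(j) = Add(j, 6) = Add(6, j))
Add(Mul(W, -111), Function('p')(13)) = Add(Mul(-94, -111), Add(6, 13)) = Add(10434, 19) = 10453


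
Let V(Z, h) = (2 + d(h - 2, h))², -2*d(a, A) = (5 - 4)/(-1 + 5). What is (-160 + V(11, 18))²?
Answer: 100300225/4096 ≈ 24487.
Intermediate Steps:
d(a, A) = -⅛ (d(a, A) = -(5 - 4)/(2*(-1 + 5)) = -1/(2*4) = -½*¼ = -⅛)
V(Z, h) = 225/64 (V(Z, h) = (2 - ⅛)² = (15/8)² = 225/64)
(-160 + V(11, 18))² = (-160 + 225/64)² = (-10015/64)² = 100300225/4096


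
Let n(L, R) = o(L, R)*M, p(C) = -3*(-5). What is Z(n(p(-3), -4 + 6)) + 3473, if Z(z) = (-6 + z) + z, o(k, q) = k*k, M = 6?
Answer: 6167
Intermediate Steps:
o(k, q) = k²
p(C) = 15
n(L, R) = 6*L² (n(L, R) = L²*6 = 6*L²)
Z(z) = -6 + 2*z
Z(n(p(-3), -4 + 6)) + 3473 = (-6 + 2*(6*15²)) + 3473 = (-6 + 2*(6*225)) + 3473 = (-6 + 2*1350) + 3473 = (-6 + 2700) + 3473 = 2694 + 3473 = 6167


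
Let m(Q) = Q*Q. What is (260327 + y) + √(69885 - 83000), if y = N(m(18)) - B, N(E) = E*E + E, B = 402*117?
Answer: 318593 + I*√13115 ≈ 3.1859e+5 + 114.52*I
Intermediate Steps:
m(Q) = Q²
B = 47034
N(E) = E + E² (N(E) = E² + E = E + E²)
y = 58266 (y = 18²*(1 + 18²) - 1*47034 = 324*(1 + 324) - 47034 = 324*325 - 47034 = 105300 - 47034 = 58266)
(260327 + y) + √(69885 - 83000) = (260327 + 58266) + √(69885 - 83000) = 318593 + √(-13115) = 318593 + I*√13115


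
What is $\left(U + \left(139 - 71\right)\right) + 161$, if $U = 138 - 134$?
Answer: $233$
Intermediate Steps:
$U = 4$
$\left(U + \left(139 - 71\right)\right) + 161 = \left(4 + \left(139 - 71\right)\right) + 161 = \left(4 + 68\right) + 161 = 72 + 161 = 233$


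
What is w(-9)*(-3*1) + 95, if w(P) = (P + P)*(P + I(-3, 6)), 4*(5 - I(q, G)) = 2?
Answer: -148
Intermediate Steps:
I(q, G) = 9/2 (I(q, G) = 5 - ¼*2 = 5 - ½ = 9/2)
w(P) = 2*P*(9/2 + P) (w(P) = (P + P)*(P + 9/2) = (2*P)*(9/2 + P) = 2*P*(9/2 + P))
w(-9)*(-3*1) + 95 = (-9*(9 + 2*(-9)))*(-3*1) + 95 = -9*(9 - 18)*(-3) + 95 = -9*(-9)*(-3) + 95 = 81*(-3) + 95 = -243 + 95 = -148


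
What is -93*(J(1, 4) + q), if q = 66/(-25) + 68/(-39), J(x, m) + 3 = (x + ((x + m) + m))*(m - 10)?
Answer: 2036669/325 ≈ 6266.7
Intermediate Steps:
J(x, m) = -3 + (-10 + m)*(2*m + 2*x) (J(x, m) = -3 + (x + ((x + m) + m))*(m - 10) = -3 + (x + ((m + x) + m))*(-10 + m) = -3 + (x + (x + 2*m))*(-10 + m) = -3 + (2*m + 2*x)*(-10 + m) = -3 + (-10 + m)*(2*m + 2*x))
q = -4274/975 (q = 66*(-1/25) + 68*(-1/39) = -66/25 - 68/39 = -4274/975 ≈ -4.3836)
-93*(J(1, 4) + q) = -93*((-3 - 20*4 - 20*1 + 2*4² + 2*4*1) - 4274/975) = -93*((-3 - 80 - 20 + 2*16 + 8) - 4274/975) = -93*((-3 - 80 - 20 + 32 + 8) - 4274/975) = -93*(-63 - 4274/975) = -93*(-65699/975) = 2036669/325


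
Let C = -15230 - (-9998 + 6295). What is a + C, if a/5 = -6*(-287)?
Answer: -2917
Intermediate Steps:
C = -11527 (C = -15230 - 1*(-3703) = -15230 + 3703 = -11527)
a = 8610 (a = 5*(-6*(-287)) = 5*1722 = 8610)
a + C = 8610 - 11527 = -2917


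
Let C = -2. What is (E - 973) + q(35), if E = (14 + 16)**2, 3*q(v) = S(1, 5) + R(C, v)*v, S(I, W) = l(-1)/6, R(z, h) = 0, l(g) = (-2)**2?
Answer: -655/9 ≈ -72.778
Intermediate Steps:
l(g) = 4
S(I, W) = 2/3 (S(I, W) = 4/6 = 4*(1/6) = 2/3)
q(v) = 2/9 (q(v) = (2/3 + 0*v)/3 = (2/3 + 0)/3 = (1/3)*(2/3) = 2/9)
E = 900 (E = 30**2 = 900)
(E - 973) + q(35) = (900 - 973) + 2/9 = -73 + 2/9 = -655/9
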